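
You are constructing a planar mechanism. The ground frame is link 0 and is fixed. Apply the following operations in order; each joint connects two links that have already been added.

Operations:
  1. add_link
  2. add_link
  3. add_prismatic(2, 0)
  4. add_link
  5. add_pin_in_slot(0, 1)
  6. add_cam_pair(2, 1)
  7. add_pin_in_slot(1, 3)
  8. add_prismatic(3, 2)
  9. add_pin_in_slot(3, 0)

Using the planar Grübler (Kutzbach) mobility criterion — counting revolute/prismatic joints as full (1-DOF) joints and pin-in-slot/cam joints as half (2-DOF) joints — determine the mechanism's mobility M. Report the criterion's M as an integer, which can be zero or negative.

ground; <1,0,0>
#1 <2,0,0>
#2 <3,0,0>
P:2↔0 J1 <3,1,0>
#3 <4,1,0>
PS:0↔1 J2 <4,1,1>
C:2↔1 J2 <4,1,2>
PS:1↔3 J2 <4,1,3>
P:3↔2 J1 <4,2,3>
PS:3↔0 J2 <4,2,4>
3×3 − 2×2 − 1×4 = 1

M = 1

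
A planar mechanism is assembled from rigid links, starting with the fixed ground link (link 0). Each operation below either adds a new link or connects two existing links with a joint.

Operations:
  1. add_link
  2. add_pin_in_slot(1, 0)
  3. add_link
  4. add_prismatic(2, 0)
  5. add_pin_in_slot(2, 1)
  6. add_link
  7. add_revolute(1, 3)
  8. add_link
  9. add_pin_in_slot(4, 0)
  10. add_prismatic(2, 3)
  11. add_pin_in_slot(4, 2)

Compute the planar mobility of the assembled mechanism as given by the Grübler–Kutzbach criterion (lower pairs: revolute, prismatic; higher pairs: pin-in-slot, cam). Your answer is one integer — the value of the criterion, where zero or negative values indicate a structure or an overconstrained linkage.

M = 2

(L,J1,J2)=(1,0,0); link0 fixed
link1: (2,0,0)
PS 1-0 [J2]: (2,0,1)
link2: (3,0,1)
P 2-0 [J1]: (3,1,1)
PS 2-1 [J2]: (3,1,2)
link3: (4,1,2)
R 1-3 [J1]: (4,2,2)
link4: (5,2,2)
PS 4-0 [J2]: (5,2,3)
P 2-3 [J1]: (5,3,3)
PS 4-2 [J2]: (5,3,4)
Grübler: 3·4 − 2·3 − 4 = 2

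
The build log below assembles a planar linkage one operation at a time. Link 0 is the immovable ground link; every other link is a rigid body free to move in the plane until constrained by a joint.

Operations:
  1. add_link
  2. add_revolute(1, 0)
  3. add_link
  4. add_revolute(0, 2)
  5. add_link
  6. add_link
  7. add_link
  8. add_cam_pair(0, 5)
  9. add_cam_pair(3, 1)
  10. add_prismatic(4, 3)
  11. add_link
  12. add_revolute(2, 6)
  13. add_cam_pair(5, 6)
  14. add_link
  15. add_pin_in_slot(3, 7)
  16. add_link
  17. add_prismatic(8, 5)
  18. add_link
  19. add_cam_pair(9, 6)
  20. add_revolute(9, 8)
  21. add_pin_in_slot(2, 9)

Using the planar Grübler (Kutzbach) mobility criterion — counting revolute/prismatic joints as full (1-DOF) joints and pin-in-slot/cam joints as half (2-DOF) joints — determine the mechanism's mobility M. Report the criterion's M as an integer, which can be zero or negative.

[1;0;0] (link 0 is ground)
L+ [2;0;0]
R(1,0)∈J1 [2;1;0]
L+ [3;1;0]
R(0,2)∈J1 [3;2;0]
L+ [4;2;0]
L+ [5;2;0]
L+ [6;2;0]
C(0,5)∈J2 [6;2;1]
C(3,1)∈J2 [6;2;2]
P(4,3)∈J1 [6;3;2]
L+ [7;3;2]
R(2,6)∈J1 [7;4;2]
C(5,6)∈J2 [7;4;3]
L+ [8;4;3]
PS(3,7)∈J2 [8;4;4]
L+ [9;4;4]
P(8,5)∈J1 [9;5;4]
L+ [10;5;4]
C(9,6)∈J2 [10;5;5]
R(9,8)∈J1 [10;6;5]
PS(2,9)∈J2 [10;6;6]
mobility = 27 − 12 − 6 = 9

M = 9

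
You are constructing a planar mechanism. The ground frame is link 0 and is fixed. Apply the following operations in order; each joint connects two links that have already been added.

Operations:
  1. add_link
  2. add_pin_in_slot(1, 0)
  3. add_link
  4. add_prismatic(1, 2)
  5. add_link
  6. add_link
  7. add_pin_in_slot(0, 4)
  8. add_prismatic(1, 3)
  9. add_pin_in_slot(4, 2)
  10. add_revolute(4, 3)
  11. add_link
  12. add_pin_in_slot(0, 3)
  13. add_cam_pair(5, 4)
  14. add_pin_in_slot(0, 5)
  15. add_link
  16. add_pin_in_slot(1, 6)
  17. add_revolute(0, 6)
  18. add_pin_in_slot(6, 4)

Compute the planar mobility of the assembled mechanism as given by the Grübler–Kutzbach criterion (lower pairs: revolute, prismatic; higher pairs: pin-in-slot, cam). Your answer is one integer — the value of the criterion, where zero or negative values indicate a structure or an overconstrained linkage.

link 0 = ground. State L|J1|J2 = 1|0|0
+link1  2|0|0
PS(1,0) f=2→J2  2|0|1
+link2  3|0|1
P(1,2) f=1→J1  3|1|1
+link3  4|1|1
+link4  5|1|1
PS(0,4) f=2→J2  5|1|2
P(1,3) f=1→J1  5|2|2
PS(4,2) f=2→J2  5|2|3
R(4,3) f=1→J1  5|3|3
+link5  6|3|3
PS(0,3) f=2→J2  6|3|4
C(5,4) f=2→J2  6|3|5
PS(0,5) f=2→J2  6|3|6
+link6  7|3|6
PS(1,6) f=2→J2  7|3|7
R(0,6) f=1→J1  7|4|7
PS(6,4) f=2→J2  7|4|8
M = 3(7−1)−2·4−8 = 18−8−8 = 2

M = 2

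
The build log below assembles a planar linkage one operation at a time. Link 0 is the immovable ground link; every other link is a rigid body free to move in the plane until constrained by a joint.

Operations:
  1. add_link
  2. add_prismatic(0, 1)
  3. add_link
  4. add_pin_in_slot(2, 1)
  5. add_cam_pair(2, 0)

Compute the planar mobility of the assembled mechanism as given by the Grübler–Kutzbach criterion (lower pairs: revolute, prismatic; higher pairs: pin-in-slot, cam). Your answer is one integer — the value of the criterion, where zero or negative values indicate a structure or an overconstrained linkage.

M = 2

link 0 = ground. State L|J1|J2 = 1|0|0
+link1  2|0|0
P(0,1) f=1→J1  2|1|0
+link2  3|1|0
PS(2,1) f=2→J2  3|1|1
C(2,0) f=2→J2  3|1|2
M = 3(3−1)−2·1−2 = 6−2−2 = 2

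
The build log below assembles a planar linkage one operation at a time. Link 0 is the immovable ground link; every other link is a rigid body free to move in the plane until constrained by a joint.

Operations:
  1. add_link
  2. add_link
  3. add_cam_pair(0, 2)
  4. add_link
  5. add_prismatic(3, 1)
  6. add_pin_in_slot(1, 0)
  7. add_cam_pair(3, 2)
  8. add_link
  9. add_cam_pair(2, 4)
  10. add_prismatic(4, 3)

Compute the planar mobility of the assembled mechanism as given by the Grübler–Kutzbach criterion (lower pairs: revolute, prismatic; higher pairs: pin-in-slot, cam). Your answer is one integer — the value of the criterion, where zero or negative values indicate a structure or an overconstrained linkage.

M = 4

[1;0;0] (link 0 is ground)
L+ [2;0;0]
L+ [3;0;0]
C(0,2)∈J2 [3;0;1]
L+ [4;0;1]
P(3,1)∈J1 [4;1;1]
PS(1,0)∈J2 [4;1;2]
C(3,2)∈J2 [4;1;3]
L+ [5;1;3]
C(2,4)∈J2 [5;1;4]
P(4,3)∈J1 [5;2;4]
mobility = 12 − 4 − 4 = 4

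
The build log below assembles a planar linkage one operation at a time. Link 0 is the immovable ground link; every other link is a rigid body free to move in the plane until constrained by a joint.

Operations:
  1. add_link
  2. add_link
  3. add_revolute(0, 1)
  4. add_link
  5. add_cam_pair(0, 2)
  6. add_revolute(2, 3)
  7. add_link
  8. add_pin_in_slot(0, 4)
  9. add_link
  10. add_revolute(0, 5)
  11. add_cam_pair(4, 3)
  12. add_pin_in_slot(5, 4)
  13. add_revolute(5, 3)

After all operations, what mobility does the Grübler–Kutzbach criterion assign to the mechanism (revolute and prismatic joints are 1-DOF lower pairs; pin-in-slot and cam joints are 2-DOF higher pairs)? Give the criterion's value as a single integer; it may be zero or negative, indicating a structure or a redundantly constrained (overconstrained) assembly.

ground; <1,0,0>
#1 <2,0,0>
#2 <3,0,0>
R:0↔1 J1 <3,1,0>
#3 <4,1,0>
C:0↔2 J2 <4,1,1>
R:2↔3 J1 <4,2,1>
#4 <5,2,1>
PS:0↔4 J2 <5,2,2>
#5 <6,2,2>
R:0↔5 J1 <6,3,2>
C:4↔3 J2 <6,3,3>
PS:5↔4 J2 <6,3,4>
R:5↔3 J1 <6,4,4>
3×5 − 2×4 − 1×4 = 3

M = 3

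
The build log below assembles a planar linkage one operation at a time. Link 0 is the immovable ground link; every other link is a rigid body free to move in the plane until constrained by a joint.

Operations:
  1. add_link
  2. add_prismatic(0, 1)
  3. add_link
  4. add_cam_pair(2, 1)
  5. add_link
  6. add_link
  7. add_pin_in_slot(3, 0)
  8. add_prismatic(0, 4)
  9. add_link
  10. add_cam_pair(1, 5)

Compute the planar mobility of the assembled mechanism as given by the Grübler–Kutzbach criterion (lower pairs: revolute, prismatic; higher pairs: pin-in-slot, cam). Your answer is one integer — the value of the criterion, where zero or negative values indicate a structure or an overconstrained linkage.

[1;0;0] (link 0 is ground)
L+ [2;0;0]
P(0,1)∈J1 [2;1;0]
L+ [3;1;0]
C(2,1)∈J2 [3;1;1]
L+ [4;1;1]
L+ [5;1;1]
PS(3,0)∈J2 [5;1;2]
P(0,4)∈J1 [5;2;2]
L+ [6;2;2]
C(1,5)∈J2 [6;2;3]
mobility = 15 − 4 − 3 = 8

M = 8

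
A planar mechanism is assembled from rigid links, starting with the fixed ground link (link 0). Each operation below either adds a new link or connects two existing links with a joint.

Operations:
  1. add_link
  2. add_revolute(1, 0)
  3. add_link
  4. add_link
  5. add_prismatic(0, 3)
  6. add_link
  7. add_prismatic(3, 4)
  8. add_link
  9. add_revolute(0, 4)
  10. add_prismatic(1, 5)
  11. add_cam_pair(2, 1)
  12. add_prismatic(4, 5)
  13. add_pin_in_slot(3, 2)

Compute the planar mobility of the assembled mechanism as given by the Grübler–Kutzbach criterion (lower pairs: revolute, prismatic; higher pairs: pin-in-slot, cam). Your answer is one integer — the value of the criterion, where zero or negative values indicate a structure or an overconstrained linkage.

M = 1

(L,J1,J2)=(1,0,0); link0 fixed
link1: (2,0,0)
R 1-0 [J1]: (2,1,0)
link2: (3,1,0)
link3: (4,1,0)
P 0-3 [J1]: (4,2,0)
link4: (5,2,0)
P 3-4 [J1]: (5,3,0)
link5: (6,3,0)
R 0-4 [J1]: (6,4,0)
P 1-5 [J1]: (6,5,0)
C 2-1 [J2]: (6,5,1)
P 4-5 [J1]: (6,6,1)
PS 3-2 [J2]: (6,6,2)
Grübler: 3·5 − 2·6 − 2 = 1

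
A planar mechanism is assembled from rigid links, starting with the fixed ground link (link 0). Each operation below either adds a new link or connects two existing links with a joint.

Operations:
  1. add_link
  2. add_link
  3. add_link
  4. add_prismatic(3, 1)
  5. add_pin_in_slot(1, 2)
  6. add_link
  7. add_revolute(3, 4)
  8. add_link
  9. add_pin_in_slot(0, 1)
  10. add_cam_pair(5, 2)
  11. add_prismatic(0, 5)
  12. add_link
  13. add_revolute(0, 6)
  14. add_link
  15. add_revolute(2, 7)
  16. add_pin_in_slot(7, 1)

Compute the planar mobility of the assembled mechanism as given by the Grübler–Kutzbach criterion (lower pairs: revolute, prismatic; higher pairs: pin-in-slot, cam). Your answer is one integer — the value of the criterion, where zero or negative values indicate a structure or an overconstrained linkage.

M = 7

(L,J1,J2)=(1,0,0); link0 fixed
link1: (2,0,0)
link2: (3,0,0)
link3: (4,0,0)
P 3-1 [J1]: (4,1,0)
PS 1-2 [J2]: (4,1,1)
link4: (5,1,1)
R 3-4 [J1]: (5,2,1)
link5: (6,2,1)
PS 0-1 [J2]: (6,2,2)
C 5-2 [J2]: (6,2,3)
P 0-5 [J1]: (6,3,3)
link6: (7,3,3)
R 0-6 [J1]: (7,4,3)
link7: (8,4,3)
R 2-7 [J1]: (8,5,3)
PS 7-1 [J2]: (8,5,4)
Grübler: 3·7 − 2·5 − 4 = 7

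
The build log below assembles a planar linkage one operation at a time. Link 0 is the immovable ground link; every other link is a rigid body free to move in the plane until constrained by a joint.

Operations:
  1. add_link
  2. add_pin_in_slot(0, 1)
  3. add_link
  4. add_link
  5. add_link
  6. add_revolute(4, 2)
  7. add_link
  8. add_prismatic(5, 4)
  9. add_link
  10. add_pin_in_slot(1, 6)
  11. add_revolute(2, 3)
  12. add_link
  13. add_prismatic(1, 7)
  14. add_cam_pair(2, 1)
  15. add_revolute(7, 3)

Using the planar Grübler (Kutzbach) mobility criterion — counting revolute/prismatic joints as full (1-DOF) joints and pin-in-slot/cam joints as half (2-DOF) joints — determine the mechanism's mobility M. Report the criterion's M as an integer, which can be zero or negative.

M = 8

ground; <1,0,0>
#1 <2,0,0>
PS:0↔1 J2 <2,0,1>
#2 <3,0,1>
#3 <4,0,1>
#4 <5,0,1>
R:4↔2 J1 <5,1,1>
#5 <6,1,1>
P:5↔4 J1 <6,2,1>
#6 <7,2,1>
PS:1↔6 J2 <7,2,2>
R:2↔3 J1 <7,3,2>
#7 <8,3,2>
P:1↔7 J1 <8,4,2>
C:2↔1 J2 <8,4,3>
R:7↔3 J1 <8,5,3>
3×7 − 2×5 − 1×3 = 8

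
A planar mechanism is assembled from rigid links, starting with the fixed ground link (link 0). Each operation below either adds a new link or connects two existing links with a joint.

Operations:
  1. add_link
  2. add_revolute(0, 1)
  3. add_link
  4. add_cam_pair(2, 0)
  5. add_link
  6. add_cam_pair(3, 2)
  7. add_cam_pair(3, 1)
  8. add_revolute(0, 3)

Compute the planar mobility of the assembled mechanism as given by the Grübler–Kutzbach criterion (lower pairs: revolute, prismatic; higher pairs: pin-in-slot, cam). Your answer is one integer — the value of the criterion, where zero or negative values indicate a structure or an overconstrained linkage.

[1;0;0] (link 0 is ground)
L+ [2;0;0]
R(0,1)∈J1 [2;1;0]
L+ [3;1;0]
C(2,0)∈J2 [3;1;1]
L+ [4;1;1]
C(3,2)∈J2 [4;1;2]
C(3,1)∈J2 [4;1;3]
R(0,3)∈J1 [4;2;3]
mobility = 9 − 4 − 3 = 2

M = 2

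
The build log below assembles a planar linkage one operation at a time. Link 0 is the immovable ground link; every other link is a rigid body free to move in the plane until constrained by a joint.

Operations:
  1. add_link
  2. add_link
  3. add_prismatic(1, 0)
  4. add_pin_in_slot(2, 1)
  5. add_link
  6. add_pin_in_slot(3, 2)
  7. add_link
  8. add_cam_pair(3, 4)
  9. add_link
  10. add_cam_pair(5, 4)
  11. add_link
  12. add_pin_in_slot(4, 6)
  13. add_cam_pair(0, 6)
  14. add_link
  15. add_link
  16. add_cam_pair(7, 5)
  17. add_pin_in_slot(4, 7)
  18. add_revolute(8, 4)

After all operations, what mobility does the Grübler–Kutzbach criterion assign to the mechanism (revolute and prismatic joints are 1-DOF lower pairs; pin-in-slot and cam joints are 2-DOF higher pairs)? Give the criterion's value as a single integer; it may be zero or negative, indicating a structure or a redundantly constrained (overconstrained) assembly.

link 0 = ground. State L|J1|J2 = 1|0|0
+link1  2|0|0
+link2  3|0|0
P(1,0) f=1→J1  3|1|0
PS(2,1) f=2→J2  3|1|1
+link3  4|1|1
PS(3,2) f=2→J2  4|1|2
+link4  5|1|2
C(3,4) f=2→J2  5|1|3
+link5  6|1|3
C(5,4) f=2→J2  6|1|4
+link6  7|1|4
PS(4,6) f=2→J2  7|1|5
C(0,6) f=2→J2  7|1|6
+link7  8|1|6
+link8  9|1|6
C(7,5) f=2→J2  9|1|7
PS(4,7) f=2→J2  9|1|8
R(8,4) f=1→J1  9|2|8
M = 3(9−1)−2·2−8 = 24−4−8 = 12

M = 12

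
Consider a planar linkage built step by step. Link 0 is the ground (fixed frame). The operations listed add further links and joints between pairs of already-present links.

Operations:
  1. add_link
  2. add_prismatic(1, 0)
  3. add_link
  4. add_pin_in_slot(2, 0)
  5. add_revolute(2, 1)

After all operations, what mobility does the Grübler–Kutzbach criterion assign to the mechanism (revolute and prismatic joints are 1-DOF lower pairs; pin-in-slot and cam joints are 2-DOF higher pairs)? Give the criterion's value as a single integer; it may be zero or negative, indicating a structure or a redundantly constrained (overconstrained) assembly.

ground; <1,0,0>
#1 <2,0,0>
P:1↔0 J1 <2,1,0>
#2 <3,1,0>
PS:2↔0 J2 <3,1,1>
R:2↔1 J1 <3,2,1>
3×2 − 2×2 − 1×1 = 1

M = 1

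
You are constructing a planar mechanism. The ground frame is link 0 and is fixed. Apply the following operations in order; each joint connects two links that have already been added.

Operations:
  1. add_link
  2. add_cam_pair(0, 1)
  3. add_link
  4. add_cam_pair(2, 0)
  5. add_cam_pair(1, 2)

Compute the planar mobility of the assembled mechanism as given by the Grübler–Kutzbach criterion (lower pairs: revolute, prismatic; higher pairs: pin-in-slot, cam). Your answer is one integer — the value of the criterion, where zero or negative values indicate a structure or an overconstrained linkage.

M = 3

(L,J1,J2)=(1,0,0); link0 fixed
link1: (2,0,0)
C 0-1 [J2]: (2,0,1)
link2: (3,0,1)
C 2-0 [J2]: (3,0,2)
C 1-2 [J2]: (3,0,3)
Grübler: 3·2 − 2·0 − 3 = 3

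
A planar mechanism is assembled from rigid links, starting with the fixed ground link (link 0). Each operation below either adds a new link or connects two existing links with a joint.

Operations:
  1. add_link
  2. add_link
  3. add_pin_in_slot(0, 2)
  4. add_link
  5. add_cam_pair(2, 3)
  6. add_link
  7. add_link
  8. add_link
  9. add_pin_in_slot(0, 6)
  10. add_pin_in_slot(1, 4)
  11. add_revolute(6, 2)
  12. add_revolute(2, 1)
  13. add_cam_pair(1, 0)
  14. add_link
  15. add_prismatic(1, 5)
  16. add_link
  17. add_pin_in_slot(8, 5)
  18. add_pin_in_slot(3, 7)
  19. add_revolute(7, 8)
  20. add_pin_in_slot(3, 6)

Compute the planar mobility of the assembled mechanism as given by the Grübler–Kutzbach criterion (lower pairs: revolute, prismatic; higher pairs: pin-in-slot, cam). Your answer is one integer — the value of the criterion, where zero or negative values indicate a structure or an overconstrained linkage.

M = 8

[1;0;0] (link 0 is ground)
L+ [2;0;0]
L+ [3;0;0]
PS(0,2)∈J2 [3;0;1]
L+ [4;0;1]
C(2,3)∈J2 [4;0;2]
L+ [5;0;2]
L+ [6;0;2]
L+ [7;0;2]
PS(0,6)∈J2 [7;0;3]
PS(1,4)∈J2 [7;0;4]
R(6,2)∈J1 [7;1;4]
R(2,1)∈J1 [7;2;4]
C(1,0)∈J2 [7;2;5]
L+ [8;2;5]
P(1,5)∈J1 [8;3;5]
L+ [9;3;5]
PS(8,5)∈J2 [9;3;6]
PS(3,7)∈J2 [9;3;7]
R(7,8)∈J1 [9;4;7]
PS(3,6)∈J2 [9;4;8]
mobility = 24 − 8 − 8 = 8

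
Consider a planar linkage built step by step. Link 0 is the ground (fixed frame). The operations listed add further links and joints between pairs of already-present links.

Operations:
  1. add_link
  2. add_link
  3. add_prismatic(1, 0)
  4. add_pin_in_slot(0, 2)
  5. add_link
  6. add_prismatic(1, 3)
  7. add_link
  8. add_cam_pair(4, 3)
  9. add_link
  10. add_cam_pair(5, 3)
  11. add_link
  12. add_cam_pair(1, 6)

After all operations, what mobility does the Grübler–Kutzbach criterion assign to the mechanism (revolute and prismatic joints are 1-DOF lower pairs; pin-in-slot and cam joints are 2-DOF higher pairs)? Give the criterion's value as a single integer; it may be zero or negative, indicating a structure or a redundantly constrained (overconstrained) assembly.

(L,J1,J2)=(1,0,0); link0 fixed
link1: (2,0,0)
link2: (3,0,0)
P 1-0 [J1]: (3,1,0)
PS 0-2 [J2]: (3,1,1)
link3: (4,1,1)
P 1-3 [J1]: (4,2,1)
link4: (5,2,1)
C 4-3 [J2]: (5,2,2)
link5: (6,2,2)
C 5-3 [J2]: (6,2,3)
link6: (7,2,3)
C 1-6 [J2]: (7,2,4)
Grübler: 3·6 − 2·2 − 4 = 10

M = 10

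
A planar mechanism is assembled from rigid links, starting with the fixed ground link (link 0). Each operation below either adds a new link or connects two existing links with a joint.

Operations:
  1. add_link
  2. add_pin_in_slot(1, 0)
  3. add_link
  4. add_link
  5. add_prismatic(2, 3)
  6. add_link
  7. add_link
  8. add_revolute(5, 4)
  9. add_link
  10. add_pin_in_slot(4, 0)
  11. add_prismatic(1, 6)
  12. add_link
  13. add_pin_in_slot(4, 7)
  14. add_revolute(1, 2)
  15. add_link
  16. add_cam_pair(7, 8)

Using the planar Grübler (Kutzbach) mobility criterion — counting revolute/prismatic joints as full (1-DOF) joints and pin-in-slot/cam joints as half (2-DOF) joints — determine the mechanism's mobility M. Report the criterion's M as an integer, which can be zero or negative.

M = 12

link 0 = ground. State L|J1|J2 = 1|0|0
+link1  2|0|0
PS(1,0) f=2→J2  2|0|1
+link2  3|0|1
+link3  4|0|1
P(2,3) f=1→J1  4|1|1
+link4  5|1|1
+link5  6|1|1
R(5,4) f=1→J1  6|2|1
+link6  7|2|1
PS(4,0) f=2→J2  7|2|2
P(1,6) f=1→J1  7|3|2
+link7  8|3|2
PS(4,7) f=2→J2  8|3|3
R(1,2) f=1→J1  8|4|3
+link8  9|4|3
C(7,8) f=2→J2  9|4|4
M = 3(9−1)−2·4−4 = 24−8−4 = 12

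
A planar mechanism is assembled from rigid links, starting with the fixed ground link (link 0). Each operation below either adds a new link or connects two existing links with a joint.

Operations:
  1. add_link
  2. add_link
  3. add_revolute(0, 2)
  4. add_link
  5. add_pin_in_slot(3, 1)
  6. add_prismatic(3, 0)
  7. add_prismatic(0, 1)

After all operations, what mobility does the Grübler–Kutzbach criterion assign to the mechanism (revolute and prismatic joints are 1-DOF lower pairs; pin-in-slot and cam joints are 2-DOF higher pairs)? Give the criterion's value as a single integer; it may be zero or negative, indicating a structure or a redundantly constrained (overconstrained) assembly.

M = 2

L=1 J1=0 J2=0
add link → L=2 J1=0 J2=0
add link → L=3 J1=0 J2=0
R@0,2 dof=1 J1 → L=3 J1=1 J2=0
add link → L=4 J1=1 J2=0
PS@3,1 dof=2 J2 → L=4 J1=1 J2=1
P@3,0 dof=1 J1 → L=4 J1=2 J2=1
P@0,1 dof=1 J1 → L=4 J1=3 J2=1
M=3(L−1)−2J1−J2=3·3−2·3−1=2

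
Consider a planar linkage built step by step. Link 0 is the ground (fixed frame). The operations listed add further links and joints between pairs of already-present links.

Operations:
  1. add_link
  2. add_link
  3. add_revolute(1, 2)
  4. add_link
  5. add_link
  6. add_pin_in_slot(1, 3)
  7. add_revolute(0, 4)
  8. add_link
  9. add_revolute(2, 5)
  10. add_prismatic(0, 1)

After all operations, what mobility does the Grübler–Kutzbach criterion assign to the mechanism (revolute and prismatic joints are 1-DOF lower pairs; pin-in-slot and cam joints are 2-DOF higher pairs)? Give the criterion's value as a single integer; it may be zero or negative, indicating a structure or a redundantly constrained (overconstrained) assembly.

ground; <1,0,0>
#1 <2,0,0>
#2 <3,0,0>
R:1↔2 J1 <3,1,0>
#3 <4,1,0>
#4 <5,1,0>
PS:1↔3 J2 <5,1,1>
R:0↔4 J1 <5,2,1>
#5 <6,2,1>
R:2↔5 J1 <6,3,1>
P:0↔1 J1 <6,4,1>
3×5 − 2×4 − 1×1 = 6

M = 6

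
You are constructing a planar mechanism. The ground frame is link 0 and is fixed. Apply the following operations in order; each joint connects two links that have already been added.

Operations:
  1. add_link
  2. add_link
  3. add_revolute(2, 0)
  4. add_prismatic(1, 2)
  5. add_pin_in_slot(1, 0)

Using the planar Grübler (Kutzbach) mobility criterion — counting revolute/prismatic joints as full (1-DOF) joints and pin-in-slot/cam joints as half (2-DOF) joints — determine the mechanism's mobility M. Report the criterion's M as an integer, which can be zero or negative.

M = 1

[1;0;0] (link 0 is ground)
L+ [2;0;0]
L+ [3;0;0]
R(2,0)∈J1 [3;1;0]
P(1,2)∈J1 [3;2;0]
PS(1,0)∈J2 [3;2;1]
mobility = 6 − 4 − 1 = 1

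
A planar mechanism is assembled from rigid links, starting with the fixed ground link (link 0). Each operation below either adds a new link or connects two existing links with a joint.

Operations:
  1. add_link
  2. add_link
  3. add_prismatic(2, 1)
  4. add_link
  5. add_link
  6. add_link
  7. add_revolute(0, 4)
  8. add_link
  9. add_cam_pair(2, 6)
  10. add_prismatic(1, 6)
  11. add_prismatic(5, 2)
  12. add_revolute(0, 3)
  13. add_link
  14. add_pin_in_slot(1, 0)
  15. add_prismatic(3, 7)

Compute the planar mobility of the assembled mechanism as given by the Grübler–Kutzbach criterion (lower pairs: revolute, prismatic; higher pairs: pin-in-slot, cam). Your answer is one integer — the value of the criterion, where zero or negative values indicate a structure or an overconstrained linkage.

M = 7

L=1 J1=0 J2=0
add link → L=2 J1=0 J2=0
add link → L=3 J1=0 J2=0
P@2,1 dof=1 J1 → L=3 J1=1 J2=0
add link → L=4 J1=1 J2=0
add link → L=5 J1=1 J2=0
add link → L=6 J1=1 J2=0
R@0,4 dof=1 J1 → L=6 J1=2 J2=0
add link → L=7 J1=2 J2=0
C@2,6 dof=2 J2 → L=7 J1=2 J2=1
P@1,6 dof=1 J1 → L=7 J1=3 J2=1
P@5,2 dof=1 J1 → L=7 J1=4 J2=1
R@0,3 dof=1 J1 → L=7 J1=5 J2=1
add link → L=8 J1=5 J2=1
PS@1,0 dof=2 J2 → L=8 J1=5 J2=2
P@3,7 dof=1 J1 → L=8 J1=6 J2=2
M=3(L−1)−2J1−J2=3·7−2·6−2=7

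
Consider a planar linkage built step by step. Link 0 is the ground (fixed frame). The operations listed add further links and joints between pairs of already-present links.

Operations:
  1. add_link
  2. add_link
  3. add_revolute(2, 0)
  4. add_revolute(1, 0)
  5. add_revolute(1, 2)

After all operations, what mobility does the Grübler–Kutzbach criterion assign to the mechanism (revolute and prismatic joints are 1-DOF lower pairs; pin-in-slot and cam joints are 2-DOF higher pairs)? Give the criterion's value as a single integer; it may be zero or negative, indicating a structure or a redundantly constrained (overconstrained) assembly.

L=1 J1=0 J2=0
add link → L=2 J1=0 J2=0
add link → L=3 J1=0 J2=0
R@2,0 dof=1 J1 → L=3 J1=1 J2=0
R@1,0 dof=1 J1 → L=3 J1=2 J2=0
R@1,2 dof=1 J1 → L=3 J1=3 J2=0
M=3(L−1)−2J1−J2=3·2−2·3−0=0

M = 0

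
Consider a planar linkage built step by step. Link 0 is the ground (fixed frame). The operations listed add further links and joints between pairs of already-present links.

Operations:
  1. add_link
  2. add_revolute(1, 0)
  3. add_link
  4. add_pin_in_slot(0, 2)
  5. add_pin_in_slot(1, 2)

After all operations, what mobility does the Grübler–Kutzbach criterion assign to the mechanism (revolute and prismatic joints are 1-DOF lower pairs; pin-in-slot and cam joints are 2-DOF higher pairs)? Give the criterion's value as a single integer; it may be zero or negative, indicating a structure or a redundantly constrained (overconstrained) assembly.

(L,J1,J2)=(1,0,0); link0 fixed
link1: (2,0,0)
R 1-0 [J1]: (2,1,0)
link2: (3,1,0)
PS 0-2 [J2]: (3,1,1)
PS 1-2 [J2]: (3,1,2)
Grübler: 3·2 − 2·1 − 2 = 2

M = 2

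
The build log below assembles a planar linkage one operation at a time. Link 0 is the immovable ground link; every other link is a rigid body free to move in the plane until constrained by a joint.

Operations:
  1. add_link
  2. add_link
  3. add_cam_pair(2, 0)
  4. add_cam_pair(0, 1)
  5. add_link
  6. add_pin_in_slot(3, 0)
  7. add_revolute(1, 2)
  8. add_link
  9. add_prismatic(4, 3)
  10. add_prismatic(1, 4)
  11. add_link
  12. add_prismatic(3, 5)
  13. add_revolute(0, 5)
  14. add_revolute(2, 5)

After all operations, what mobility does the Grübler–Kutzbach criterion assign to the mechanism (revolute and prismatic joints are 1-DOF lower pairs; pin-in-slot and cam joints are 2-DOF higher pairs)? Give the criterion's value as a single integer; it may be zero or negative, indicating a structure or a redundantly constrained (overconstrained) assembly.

M = 0

L=1 J1=0 J2=0
add link → L=2 J1=0 J2=0
add link → L=3 J1=0 J2=0
C@2,0 dof=2 J2 → L=3 J1=0 J2=1
C@0,1 dof=2 J2 → L=3 J1=0 J2=2
add link → L=4 J1=0 J2=2
PS@3,0 dof=2 J2 → L=4 J1=0 J2=3
R@1,2 dof=1 J1 → L=4 J1=1 J2=3
add link → L=5 J1=1 J2=3
P@4,3 dof=1 J1 → L=5 J1=2 J2=3
P@1,4 dof=1 J1 → L=5 J1=3 J2=3
add link → L=6 J1=3 J2=3
P@3,5 dof=1 J1 → L=6 J1=4 J2=3
R@0,5 dof=1 J1 → L=6 J1=5 J2=3
R@2,5 dof=1 J1 → L=6 J1=6 J2=3
M=3(L−1)−2J1−J2=3·5−2·6−3=0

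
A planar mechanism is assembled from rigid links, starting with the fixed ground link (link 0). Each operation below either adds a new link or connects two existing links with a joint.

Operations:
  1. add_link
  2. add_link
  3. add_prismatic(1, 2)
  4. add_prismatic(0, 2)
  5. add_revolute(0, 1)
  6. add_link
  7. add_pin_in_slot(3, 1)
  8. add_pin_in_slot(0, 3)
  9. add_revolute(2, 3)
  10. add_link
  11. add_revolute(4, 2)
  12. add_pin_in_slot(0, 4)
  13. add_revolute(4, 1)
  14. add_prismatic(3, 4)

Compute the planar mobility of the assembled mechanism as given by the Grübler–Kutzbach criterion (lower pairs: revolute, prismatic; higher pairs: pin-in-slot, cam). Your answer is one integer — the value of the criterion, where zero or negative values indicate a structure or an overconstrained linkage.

M = -5

ground; <1,0,0>
#1 <2,0,0>
#2 <3,0,0>
P:1↔2 J1 <3,1,0>
P:0↔2 J1 <3,2,0>
R:0↔1 J1 <3,3,0>
#3 <4,3,0>
PS:3↔1 J2 <4,3,1>
PS:0↔3 J2 <4,3,2>
R:2↔3 J1 <4,4,2>
#4 <5,4,2>
R:4↔2 J1 <5,5,2>
PS:0↔4 J2 <5,5,3>
R:4↔1 J1 <5,6,3>
P:3↔4 J1 <5,7,3>
3×4 − 2×7 − 1×3 = -5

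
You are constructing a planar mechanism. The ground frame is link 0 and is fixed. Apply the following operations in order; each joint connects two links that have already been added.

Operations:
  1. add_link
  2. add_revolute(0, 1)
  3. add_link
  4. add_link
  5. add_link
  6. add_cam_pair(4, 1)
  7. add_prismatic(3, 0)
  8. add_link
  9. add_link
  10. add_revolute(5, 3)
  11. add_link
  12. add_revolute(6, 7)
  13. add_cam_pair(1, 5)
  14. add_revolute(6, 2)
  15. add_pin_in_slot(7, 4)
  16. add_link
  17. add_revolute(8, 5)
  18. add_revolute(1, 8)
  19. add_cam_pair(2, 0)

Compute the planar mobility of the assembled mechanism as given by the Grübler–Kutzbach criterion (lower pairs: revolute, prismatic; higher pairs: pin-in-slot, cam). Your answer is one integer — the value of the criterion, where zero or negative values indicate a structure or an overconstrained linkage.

(L,J1,J2)=(1,0,0); link0 fixed
link1: (2,0,0)
R 0-1 [J1]: (2,1,0)
link2: (3,1,0)
link3: (4,1,0)
link4: (5,1,0)
C 4-1 [J2]: (5,1,1)
P 3-0 [J1]: (5,2,1)
link5: (6,2,1)
link6: (7,2,1)
R 5-3 [J1]: (7,3,1)
link7: (8,3,1)
R 6-7 [J1]: (8,4,1)
C 1-5 [J2]: (8,4,2)
R 6-2 [J1]: (8,5,2)
PS 7-4 [J2]: (8,5,3)
link8: (9,5,3)
R 8-5 [J1]: (9,6,3)
R 1-8 [J1]: (9,7,3)
C 2-0 [J2]: (9,7,4)
Grübler: 3·8 − 2·7 − 4 = 6

M = 6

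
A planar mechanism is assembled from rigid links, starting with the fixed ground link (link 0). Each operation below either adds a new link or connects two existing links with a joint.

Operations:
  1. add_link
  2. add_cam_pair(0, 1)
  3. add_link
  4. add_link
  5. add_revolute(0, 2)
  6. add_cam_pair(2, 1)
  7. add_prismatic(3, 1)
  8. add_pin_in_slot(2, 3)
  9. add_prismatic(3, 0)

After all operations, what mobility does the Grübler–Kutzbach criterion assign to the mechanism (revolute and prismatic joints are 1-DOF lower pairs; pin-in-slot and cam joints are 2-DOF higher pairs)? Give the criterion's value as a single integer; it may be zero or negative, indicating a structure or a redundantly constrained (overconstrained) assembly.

link 0 = ground. State L|J1|J2 = 1|0|0
+link1  2|0|0
C(0,1) f=2→J2  2|0|1
+link2  3|0|1
+link3  4|0|1
R(0,2) f=1→J1  4|1|1
C(2,1) f=2→J2  4|1|2
P(3,1) f=1→J1  4|2|2
PS(2,3) f=2→J2  4|2|3
P(3,0) f=1→J1  4|3|3
M = 3(4−1)−2·3−3 = 9−6−3 = 0

M = 0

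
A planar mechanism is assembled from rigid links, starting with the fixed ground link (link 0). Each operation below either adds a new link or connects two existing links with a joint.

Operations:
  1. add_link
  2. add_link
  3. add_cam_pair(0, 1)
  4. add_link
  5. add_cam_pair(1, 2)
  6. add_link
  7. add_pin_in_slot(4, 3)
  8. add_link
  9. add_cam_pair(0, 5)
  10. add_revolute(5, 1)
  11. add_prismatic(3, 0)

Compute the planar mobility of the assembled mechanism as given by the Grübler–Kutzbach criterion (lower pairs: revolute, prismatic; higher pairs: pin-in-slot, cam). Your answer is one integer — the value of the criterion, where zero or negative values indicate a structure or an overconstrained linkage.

M = 7

link 0 = ground. State L|J1|J2 = 1|0|0
+link1  2|0|0
+link2  3|0|0
C(0,1) f=2→J2  3|0|1
+link3  4|0|1
C(1,2) f=2→J2  4|0|2
+link4  5|0|2
PS(4,3) f=2→J2  5|0|3
+link5  6|0|3
C(0,5) f=2→J2  6|0|4
R(5,1) f=1→J1  6|1|4
P(3,0) f=1→J1  6|2|4
M = 3(6−1)−2·2−4 = 15−4−4 = 7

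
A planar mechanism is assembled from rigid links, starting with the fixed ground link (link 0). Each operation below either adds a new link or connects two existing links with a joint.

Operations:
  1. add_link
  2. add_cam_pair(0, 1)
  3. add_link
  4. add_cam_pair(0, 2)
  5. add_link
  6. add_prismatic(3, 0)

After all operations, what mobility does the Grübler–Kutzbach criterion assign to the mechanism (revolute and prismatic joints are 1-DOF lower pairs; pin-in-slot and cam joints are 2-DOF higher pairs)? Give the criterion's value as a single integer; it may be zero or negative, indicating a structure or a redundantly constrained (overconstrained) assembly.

link 0 = ground. State L|J1|J2 = 1|0|0
+link1  2|0|0
C(0,1) f=2→J2  2|0|1
+link2  3|0|1
C(0,2) f=2→J2  3|0|2
+link3  4|0|2
P(3,0) f=1→J1  4|1|2
M = 3(4−1)−2·1−2 = 9−2−2 = 5

M = 5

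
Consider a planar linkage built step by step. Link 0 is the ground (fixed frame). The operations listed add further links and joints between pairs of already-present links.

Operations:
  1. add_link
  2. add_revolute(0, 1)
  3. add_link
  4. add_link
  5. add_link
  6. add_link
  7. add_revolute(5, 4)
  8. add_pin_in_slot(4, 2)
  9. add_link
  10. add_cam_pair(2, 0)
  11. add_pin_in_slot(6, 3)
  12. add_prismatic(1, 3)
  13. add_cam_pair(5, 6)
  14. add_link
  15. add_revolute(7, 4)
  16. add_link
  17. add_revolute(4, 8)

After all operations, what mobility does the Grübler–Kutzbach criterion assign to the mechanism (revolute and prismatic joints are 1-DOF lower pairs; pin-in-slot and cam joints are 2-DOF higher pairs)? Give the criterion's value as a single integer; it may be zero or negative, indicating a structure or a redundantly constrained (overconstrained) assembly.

M = 10

ground; <1,0,0>
#1 <2,0,0>
R:0↔1 J1 <2,1,0>
#2 <3,1,0>
#3 <4,1,0>
#4 <5,1,0>
#5 <6,1,0>
R:5↔4 J1 <6,2,0>
PS:4↔2 J2 <6,2,1>
#6 <7,2,1>
C:2↔0 J2 <7,2,2>
PS:6↔3 J2 <7,2,3>
P:1↔3 J1 <7,3,3>
C:5↔6 J2 <7,3,4>
#7 <8,3,4>
R:7↔4 J1 <8,4,4>
#8 <9,4,4>
R:4↔8 J1 <9,5,4>
3×8 − 2×5 − 1×4 = 10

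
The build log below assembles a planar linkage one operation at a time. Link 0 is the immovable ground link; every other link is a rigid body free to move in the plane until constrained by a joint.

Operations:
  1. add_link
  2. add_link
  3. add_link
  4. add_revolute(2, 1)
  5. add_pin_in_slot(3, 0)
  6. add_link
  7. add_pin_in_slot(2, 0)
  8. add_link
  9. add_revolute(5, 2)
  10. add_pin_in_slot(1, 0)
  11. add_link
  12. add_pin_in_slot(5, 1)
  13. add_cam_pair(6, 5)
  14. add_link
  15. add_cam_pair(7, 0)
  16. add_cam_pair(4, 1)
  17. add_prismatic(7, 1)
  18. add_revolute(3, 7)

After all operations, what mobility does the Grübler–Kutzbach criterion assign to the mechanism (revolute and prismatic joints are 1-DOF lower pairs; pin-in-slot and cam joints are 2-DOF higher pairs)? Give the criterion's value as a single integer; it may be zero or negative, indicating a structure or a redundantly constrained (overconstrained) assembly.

ground; <1,0,0>
#1 <2,0,0>
#2 <3,0,0>
#3 <4,0,0>
R:2↔1 J1 <4,1,0>
PS:3↔0 J2 <4,1,1>
#4 <5,1,1>
PS:2↔0 J2 <5,1,2>
#5 <6,1,2>
R:5↔2 J1 <6,2,2>
PS:1↔0 J2 <6,2,3>
#6 <7,2,3>
PS:5↔1 J2 <7,2,4>
C:6↔5 J2 <7,2,5>
#7 <8,2,5>
C:7↔0 J2 <8,2,6>
C:4↔1 J2 <8,2,7>
P:7↔1 J1 <8,3,7>
R:3↔7 J1 <8,4,7>
3×7 − 2×4 − 1×7 = 6

M = 6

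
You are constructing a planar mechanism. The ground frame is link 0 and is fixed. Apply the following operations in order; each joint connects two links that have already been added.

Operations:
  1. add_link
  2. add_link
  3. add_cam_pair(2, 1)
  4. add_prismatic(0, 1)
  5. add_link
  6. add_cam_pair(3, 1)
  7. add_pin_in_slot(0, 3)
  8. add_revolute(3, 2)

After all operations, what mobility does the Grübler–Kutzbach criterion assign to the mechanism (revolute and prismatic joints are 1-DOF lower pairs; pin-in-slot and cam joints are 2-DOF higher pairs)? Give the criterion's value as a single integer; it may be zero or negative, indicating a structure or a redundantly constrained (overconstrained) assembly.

M = 2

[1;0;0] (link 0 is ground)
L+ [2;0;0]
L+ [3;0;0]
C(2,1)∈J2 [3;0;1]
P(0,1)∈J1 [3;1;1]
L+ [4;1;1]
C(3,1)∈J2 [4;1;2]
PS(0,3)∈J2 [4;1;3]
R(3,2)∈J1 [4;2;3]
mobility = 9 − 4 − 3 = 2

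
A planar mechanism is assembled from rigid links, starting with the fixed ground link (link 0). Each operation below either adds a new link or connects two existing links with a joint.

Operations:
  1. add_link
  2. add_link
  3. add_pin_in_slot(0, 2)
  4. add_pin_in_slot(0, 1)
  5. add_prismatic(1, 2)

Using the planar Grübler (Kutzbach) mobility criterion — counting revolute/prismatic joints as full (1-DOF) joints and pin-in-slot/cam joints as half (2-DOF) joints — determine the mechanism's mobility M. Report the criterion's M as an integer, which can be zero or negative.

link 0 = ground. State L|J1|J2 = 1|0|0
+link1  2|0|0
+link2  3|0|0
PS(0,2) f=2→J2  3|0|1
PS(0,1) f=2→J2  3|0|2
P(1,2) f=1→J1  3|1|2
M = 3(3−1)−2·1−2 = 6−2−2 = 2

M = 2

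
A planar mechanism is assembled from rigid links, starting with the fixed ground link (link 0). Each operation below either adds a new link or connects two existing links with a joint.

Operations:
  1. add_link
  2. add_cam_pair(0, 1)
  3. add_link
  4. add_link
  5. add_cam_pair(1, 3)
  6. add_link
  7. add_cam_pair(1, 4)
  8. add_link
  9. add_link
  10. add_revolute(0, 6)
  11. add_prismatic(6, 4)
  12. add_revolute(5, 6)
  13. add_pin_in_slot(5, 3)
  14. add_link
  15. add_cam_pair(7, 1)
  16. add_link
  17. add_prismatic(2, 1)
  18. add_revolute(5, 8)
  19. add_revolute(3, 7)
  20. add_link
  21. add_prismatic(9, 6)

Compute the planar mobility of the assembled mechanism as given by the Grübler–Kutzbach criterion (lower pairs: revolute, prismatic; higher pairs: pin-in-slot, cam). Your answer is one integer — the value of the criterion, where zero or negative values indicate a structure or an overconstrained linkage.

ground; <1,0,0>
#1 <2,0,0>
C:0↔1 J2 <2,0,1>
#2 <3,0,1>
#3 <4,0,1>
C:1↔3 J2 <4,0,2>
#4 <5,0,2>
C:1↔4 J2 <5,0,3>
#5 <6,0,3>
#6 <7,0,3>
R:0↔6 J1 <7,1,3>
P:6↔4 J1 <7,2,3>
R:5↔6 J1 <7,3,3>
PS:5↔3 J2 <7,3,4>
#7 <8,3,4>
C:7↔1 J2 <8,3,5>
#8 <9,3,5>
P:2↔1 J1 <9,4,5>
R:5↔8 J1 <9,5,5>
R:3↔7 J1 <9,6,5>
#9 <10,6,5>
P:9↔6 J1 <10,7,5>
3×9 − 2×7 − 1×5 = 8

M = 8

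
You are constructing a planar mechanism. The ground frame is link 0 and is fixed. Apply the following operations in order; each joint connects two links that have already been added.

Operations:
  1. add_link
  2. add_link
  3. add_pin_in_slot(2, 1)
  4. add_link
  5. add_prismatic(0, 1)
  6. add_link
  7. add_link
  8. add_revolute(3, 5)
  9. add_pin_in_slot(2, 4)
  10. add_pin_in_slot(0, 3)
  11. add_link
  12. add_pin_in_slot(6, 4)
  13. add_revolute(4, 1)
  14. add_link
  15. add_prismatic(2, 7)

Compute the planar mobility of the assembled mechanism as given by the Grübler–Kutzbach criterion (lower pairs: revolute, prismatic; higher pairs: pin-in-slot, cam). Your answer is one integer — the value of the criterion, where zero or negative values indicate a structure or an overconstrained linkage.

ground; <1,0,0>
#1 <2,0,0>
#2 <3,0,0>
PS:2↔1 J2 <3,0,1>
#3 <4,0,1>
P:0↔1 J1 <4,1,1>
#4 <5,1,1>
#5 <6,1,1>
R:3↔5 J1 <6,2,1>
PS:2↔4 J2 <6,2,2>
PS:0↔3 J2 <6,2,3>
#6 <7,2,3>
PS:6↔4 J2 <7,2,4>
R:4↔1 J1 <7,3,4>
#7 <8,3,4>
P:2↔7 J1 <8,4,4>
3×7 − 2×4 − 1×4 = 9

M = 9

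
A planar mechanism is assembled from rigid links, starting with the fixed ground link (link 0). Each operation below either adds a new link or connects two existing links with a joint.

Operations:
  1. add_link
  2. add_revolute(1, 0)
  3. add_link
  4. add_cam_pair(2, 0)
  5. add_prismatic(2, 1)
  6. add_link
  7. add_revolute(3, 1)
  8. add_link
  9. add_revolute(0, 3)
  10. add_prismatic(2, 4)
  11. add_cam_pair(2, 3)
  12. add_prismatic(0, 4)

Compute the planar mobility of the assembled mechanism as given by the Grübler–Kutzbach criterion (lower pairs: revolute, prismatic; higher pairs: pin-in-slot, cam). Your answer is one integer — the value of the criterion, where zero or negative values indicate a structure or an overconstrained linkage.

M = -2

ground; <1,0,0>
#1 <2,0,0>
R:1↔0 J1 <2,1,0>
#2 <3,1,0>
C:2↔0 J2 <3,1,1>
P:2↔1 J1 <3,2,1>
#3 <4,2,1>
R:3↔1 J1 <4,3,1>
#4 <5,3,1>
R:0↔3 J1 <5,4,1>
P:2↔4 J1 <5,5,1>
C:2↔3 J2 <5,5,2>
P:0↔4 J1 <5,6,2>
3×4 − 2×6 − 1×2 = -2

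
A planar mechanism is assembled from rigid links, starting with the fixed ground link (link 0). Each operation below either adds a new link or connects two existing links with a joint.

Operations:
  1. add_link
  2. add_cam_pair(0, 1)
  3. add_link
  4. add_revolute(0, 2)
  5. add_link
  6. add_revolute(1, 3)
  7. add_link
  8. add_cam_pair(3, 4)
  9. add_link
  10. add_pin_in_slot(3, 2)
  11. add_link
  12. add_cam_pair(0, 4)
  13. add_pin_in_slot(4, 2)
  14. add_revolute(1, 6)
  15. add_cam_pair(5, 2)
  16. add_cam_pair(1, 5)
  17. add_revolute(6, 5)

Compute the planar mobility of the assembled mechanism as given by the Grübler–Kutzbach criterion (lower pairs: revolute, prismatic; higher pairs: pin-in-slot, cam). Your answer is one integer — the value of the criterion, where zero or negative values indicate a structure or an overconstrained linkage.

M = 3

[1;0;0] (link 0 is ground)
L+ [2;0;0]
C(0,1)∈J2 [2;0;1]
L+ [3;0;1]
R(0,2)∈J1 [3;1;1]
L+ [4;1;1]
R(1,3)∈J1 [4;2;1]
L+ [5;2;1]
C(3,4)∈J2 [5;2;2]
L+ [6;2;2]
PS(3,2)∈J2 [6;2;3]
L+ [7;2;3]
C(0,4)∈J2 [7;2;4]
PS(4,2)∈J2 [7;2;5]
R(1,6)∈J1 [7;3;5]
C(5,2)∈J2 [7;3;6]
C(1,5)∈J2 [7;3;7]
R(6,5)∈J1 [7;4;7]
mobility = 18 − 8 − 7 = 3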